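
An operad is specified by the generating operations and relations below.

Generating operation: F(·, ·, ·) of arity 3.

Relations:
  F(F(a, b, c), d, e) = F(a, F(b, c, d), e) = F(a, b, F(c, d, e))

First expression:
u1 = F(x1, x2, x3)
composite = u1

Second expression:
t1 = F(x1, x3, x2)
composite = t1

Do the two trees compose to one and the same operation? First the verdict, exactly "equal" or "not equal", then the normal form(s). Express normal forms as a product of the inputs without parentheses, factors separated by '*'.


not equal: they reduce to x1 * x2 * x3 and x1 * x3 * x2

Reducing the first expression gives x1 * x2 * x3
Reducing the second expression gives x1 * x3 * x2
They disagree, so not equal.


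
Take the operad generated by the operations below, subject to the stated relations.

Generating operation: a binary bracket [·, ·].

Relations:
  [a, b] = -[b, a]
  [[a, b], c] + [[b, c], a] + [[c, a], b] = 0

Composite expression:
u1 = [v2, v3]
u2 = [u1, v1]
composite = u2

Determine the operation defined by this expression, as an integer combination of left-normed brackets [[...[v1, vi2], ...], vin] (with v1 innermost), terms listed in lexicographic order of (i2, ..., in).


-[[v1, v2], v3] + [[v1, v3], v2]

In the tensor algebra, words opening v1 carry the v1-anchored form.
Composite bracket: [[v2, v3], v1]
The bracket unfolds into 4 signed words via [a, b] = ab - ba (2^2 = 4).
Coefficients come from the v1-initial words:
  the word v1v2v3 carries sign -1 and contributes -[[v1, v2], v3]
  the word v1v3v2 carries sign +1 and contributes +[[v1, v3], v2]


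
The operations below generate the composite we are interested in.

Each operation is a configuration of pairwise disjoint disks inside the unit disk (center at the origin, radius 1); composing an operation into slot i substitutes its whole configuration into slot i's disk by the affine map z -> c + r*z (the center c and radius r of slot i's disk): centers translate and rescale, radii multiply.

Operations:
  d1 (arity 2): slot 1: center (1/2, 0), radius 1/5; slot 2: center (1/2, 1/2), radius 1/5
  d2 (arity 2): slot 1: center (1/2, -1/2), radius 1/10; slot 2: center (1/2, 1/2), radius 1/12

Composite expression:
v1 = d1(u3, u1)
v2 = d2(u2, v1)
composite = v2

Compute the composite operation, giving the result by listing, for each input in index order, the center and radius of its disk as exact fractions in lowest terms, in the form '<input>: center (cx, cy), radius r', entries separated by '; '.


u1: center (13/24, 13/24), radius 1/60; u2: center (1/2, -1/2), radius 1/10; u3: center (13/24, 1/2), radius 1/60

Nesting under d2 composes maps z -> c + r*z down each u-path.
tracing u2 down its 1-map path: center (1/2, -1/2), radius 1/10
tracing u3 down its 2-map path: center (13/24, 1/2), radius 1/60
tracing u1 down its 2-map path: center (13/24, 13/24), radius 1/60


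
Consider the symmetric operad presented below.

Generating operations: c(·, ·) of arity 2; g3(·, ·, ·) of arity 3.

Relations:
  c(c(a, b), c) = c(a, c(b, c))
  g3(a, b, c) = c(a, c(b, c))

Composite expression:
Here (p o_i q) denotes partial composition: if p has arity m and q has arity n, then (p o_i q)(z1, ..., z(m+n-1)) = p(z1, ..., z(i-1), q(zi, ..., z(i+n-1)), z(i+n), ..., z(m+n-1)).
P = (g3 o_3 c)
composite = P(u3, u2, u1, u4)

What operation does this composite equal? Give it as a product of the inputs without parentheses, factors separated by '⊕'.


Under associativity of g3, the answer is the u's in reading order.
c(u1, u4) collapses to u1 ⊕ u4
g3(u3, u2, c(u1, u4)) collapses to u3 ⊕ u2 ⊕ u1 ⊕ u4

u3 ⊕ u2 ⊕ u1 ⊕ u4


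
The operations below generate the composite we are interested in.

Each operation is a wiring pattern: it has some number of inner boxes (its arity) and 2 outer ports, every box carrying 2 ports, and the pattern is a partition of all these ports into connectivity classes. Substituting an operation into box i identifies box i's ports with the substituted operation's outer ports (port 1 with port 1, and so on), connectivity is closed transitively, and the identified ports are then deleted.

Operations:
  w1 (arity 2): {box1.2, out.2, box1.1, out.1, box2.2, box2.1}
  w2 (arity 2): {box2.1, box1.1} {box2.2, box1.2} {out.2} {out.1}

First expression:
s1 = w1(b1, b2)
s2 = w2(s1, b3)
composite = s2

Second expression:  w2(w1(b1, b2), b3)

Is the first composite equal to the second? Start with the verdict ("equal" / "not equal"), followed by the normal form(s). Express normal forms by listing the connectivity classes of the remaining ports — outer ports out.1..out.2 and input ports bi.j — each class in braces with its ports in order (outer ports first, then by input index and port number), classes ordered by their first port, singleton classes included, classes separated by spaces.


equal; both compose to {out.1} {out.2} {b1.1, b1.2, b2.1, b2.2, b3.1, b3.2}

The first expression, normalized: {out.1} {out.2} {b1.1, b1.2, b2.1, b2.2, b3.1, b3.2}
The second expression, normalized: {out.1} {out.2} {b1.1, b1.2, b2.1, b2.2, b3.1, b3.2}
The normal forms match — equal.


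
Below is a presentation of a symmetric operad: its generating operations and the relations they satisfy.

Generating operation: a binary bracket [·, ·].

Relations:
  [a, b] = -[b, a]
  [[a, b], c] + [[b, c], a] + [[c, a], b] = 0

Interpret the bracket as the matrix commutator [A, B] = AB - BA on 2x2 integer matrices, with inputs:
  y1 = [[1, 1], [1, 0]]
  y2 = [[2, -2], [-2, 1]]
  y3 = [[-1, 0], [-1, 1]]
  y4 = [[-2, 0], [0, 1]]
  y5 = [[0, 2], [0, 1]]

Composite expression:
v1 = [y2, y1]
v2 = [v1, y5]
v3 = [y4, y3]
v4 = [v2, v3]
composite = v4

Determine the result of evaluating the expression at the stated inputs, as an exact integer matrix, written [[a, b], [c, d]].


[y2, y1] = [[0, 3], [-3, 0]]
[[y2, y1], y5] = [[6, 3], [3, -6]]
[y4, y3] = [[0, 0], [-3, 0]]
[[[y2, y1], y5], [y4, y3]] = [[-9, 0], [36, 9]]

[[-9, 0], [36, 9]]


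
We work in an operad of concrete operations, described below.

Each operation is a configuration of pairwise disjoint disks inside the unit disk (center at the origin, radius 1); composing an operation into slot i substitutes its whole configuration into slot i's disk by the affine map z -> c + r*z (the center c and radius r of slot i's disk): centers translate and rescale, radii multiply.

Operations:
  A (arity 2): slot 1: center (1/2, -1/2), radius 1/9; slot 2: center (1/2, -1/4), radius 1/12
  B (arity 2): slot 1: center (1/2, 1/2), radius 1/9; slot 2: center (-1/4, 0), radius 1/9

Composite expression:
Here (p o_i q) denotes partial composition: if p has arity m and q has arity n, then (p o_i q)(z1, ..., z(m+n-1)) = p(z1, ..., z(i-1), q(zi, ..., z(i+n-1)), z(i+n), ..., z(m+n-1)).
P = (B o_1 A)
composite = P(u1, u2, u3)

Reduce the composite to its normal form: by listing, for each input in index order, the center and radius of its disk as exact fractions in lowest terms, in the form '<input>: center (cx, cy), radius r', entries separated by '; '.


u1: center (5/9, 4/9), radius 1/81; u2: center (5/9, 17/36), radius 1/108; u3: center (-1/4, 0), radius 1/9

Each u-disk chains the slot maps above it in B; radii multiply.
u1 passes through 2 substitutions, ending at center (5/9, 4/9), radius 1/81
u2 passes through 2 substitutions, ending at center (5/9, 17/36), radius 1/108
u3 passes through 1 substitution, ending at center (-1/4, 0), radius 1/9


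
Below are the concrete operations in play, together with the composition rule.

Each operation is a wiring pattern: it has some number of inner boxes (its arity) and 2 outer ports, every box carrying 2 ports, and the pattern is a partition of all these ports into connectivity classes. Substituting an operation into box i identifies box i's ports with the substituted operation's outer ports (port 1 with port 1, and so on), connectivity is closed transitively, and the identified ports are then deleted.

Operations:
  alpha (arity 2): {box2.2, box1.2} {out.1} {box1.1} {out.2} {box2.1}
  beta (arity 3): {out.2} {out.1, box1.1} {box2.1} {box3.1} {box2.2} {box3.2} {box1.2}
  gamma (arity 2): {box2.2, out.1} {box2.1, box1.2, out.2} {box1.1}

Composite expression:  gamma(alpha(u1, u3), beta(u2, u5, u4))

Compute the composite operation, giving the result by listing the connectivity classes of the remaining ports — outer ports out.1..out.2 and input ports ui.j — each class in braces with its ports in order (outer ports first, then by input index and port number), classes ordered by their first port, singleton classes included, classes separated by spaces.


{out.1} {out.2, u2.1} {u1.1} {u1.2, u3.2} {u2.2} {u3.1} {u4.1} {u4.2} {u5.1} {u5.2}


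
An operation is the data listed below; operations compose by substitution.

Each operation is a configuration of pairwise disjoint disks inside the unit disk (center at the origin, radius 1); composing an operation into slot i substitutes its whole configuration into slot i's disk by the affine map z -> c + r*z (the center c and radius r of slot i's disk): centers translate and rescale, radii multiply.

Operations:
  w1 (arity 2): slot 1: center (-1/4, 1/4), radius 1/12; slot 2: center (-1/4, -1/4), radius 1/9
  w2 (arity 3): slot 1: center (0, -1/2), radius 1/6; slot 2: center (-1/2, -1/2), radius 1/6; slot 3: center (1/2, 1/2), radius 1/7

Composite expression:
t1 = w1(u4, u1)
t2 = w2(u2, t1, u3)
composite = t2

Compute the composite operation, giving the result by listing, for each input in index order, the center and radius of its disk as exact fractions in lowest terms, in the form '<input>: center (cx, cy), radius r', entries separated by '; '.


u1: center (-13/24, -13/24), radius 1/54; u2: center (0, -1/2), radius 1/6; u3: center (1/2, 1/2), radius 1/7; u4: center (-13/24, -11/24), radius 1/72

Only the slot chain above each u matters under w2; compose those maps.
u2: after 1 affine step, its disk has center (0, -1/2), radius 1/6
u4: after 2 affine steps, its disk has center (-13/24, -11/24), radius 1/72
u1: after 2 affine steps, its disk has center (-13/24, -13/24), radius 1/54
u3: after 1 affine step, its disk has center (1/2, 1/2), radius 1/7


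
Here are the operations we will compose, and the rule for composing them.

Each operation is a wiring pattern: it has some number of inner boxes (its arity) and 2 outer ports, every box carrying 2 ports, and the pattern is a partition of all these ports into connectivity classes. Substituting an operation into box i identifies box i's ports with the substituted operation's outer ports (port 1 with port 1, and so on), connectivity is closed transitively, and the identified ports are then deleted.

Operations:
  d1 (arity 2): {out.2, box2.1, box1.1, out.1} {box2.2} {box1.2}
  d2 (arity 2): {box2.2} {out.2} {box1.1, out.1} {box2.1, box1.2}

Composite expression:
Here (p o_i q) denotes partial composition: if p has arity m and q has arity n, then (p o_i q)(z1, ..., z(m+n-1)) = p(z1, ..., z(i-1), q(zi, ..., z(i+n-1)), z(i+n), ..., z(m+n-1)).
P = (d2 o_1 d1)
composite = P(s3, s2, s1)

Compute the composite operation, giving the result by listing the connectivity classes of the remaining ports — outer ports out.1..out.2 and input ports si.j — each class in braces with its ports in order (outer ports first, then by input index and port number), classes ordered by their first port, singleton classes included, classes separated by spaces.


{out.1, s1.1, s2.1, s3.1} {out.2} {s1.2} {s2.2} {s3.2}

Substituting into d2 glues patterns; closure does the rest.
composing d1 on (s3, s2), with out.j its own outer ports: {out.1, out.2, s2.1, s3.1} {s2.2} {s3.2}
composing d2 on (s3, s2, s1), with out.j its own outer ports: {out.1, s1.1, s2.1, s3.1} {out.2} {s1.2} {s2.2} {s3.2}


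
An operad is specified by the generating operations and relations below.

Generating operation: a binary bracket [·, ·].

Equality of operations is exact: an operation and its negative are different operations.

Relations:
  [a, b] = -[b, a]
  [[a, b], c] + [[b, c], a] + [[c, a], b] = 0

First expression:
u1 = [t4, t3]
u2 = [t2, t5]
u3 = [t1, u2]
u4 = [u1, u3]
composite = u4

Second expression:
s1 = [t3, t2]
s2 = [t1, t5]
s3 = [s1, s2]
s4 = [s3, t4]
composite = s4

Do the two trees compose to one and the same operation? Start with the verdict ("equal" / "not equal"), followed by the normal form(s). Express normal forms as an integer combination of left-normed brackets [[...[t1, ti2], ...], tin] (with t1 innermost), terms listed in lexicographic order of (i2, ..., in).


not equal: they reduce to [[[[t1, t2], t5], t3], t4] - [[[[t1, t2], t5], t4], t3] - [[[[t1, t5], t2], t3], t4] + [[[[t1, t5], t2], t4], t3] and [[[[t1, t5], t2], t3], t4] - [[[[t1, t5], t3], t2], t4]

Normal form of the first expression: [[[[t1, t2], t5], t3], t4] - [[[[t1, t2], t5], t4], t3] - [[[[t1, t5], t2], t3], t4] + [[[[t1, t5], t2], t4], t3]
Normal form of the second expression: [[[[t1, t5], t2], t3], t4] - [[[[t1, t5], t3], t2], t4]
They disagree, so not equal.


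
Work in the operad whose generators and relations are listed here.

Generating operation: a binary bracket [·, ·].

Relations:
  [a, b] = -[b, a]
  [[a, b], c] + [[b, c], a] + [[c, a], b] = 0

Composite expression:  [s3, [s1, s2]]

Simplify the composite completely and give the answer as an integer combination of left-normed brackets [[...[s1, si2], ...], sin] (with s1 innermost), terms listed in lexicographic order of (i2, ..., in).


Skip Jacobi rewriting: expand, keep s1-initial words, read off terms.
Composite bracket: [s3, [s1, s2]]
Full expansion: 4 signed words from ab - ba (2^2 = 4).
Coefficients come from the s1-initial words:
  s1s2s3 (sign -1) contributes -[[s1, s2], s3]

-[[s1, s2], s3]


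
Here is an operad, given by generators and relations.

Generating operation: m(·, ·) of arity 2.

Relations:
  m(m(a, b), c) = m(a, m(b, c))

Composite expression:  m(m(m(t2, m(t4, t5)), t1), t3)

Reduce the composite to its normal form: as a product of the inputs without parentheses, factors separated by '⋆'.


t2 ⋆ t4 ⋆ t5 ⋆ t1 ⋆ t3


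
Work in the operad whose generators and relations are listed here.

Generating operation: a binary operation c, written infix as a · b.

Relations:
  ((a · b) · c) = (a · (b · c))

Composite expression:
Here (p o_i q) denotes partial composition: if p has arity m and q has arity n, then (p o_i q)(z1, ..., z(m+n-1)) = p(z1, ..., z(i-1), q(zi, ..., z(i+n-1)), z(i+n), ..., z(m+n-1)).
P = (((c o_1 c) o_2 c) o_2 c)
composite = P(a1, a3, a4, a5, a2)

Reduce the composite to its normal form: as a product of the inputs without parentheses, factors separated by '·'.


a1 · a3 · a4 · a5 · a2

All parenthesizations of c agree; list the a-inputs left to right.
(a3 · a4) spells out as a3 · a4
((a3 · a4) · a5) spells out as a3 · a4 · a5
(a1 · ((a3 · a4) · a5)) spells out as a1 · a3 · a4 · a5
((a1 · ((a3 · a4) · a5)) · a2) spells out as a1 · a3 · a4 · a5 · a2


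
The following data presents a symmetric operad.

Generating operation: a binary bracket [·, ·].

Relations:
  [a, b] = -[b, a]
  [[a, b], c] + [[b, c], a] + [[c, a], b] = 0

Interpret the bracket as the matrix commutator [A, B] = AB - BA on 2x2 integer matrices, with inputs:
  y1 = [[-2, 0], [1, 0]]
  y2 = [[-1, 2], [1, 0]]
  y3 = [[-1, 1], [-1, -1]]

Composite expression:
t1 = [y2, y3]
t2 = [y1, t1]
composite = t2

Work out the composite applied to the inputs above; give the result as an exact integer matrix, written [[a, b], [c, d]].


[[1, 2], [-8, -1]]

[y2, y3] = [[-3, -1], [-1, 3]]
[y1, [y2, y3]] = [[1, 2], [-8, -1]]


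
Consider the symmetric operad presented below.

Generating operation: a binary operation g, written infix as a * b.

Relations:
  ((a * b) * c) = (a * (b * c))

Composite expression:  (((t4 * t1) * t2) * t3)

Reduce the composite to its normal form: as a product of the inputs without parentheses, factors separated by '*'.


Under associativity of g, the answer is the t's in reading order.
(t4 * t1) collapses to t4 * t1
((t4 * t1) * t2) collapses to t4 * t1 * t2
(((t4 * t1) * t2) * t3) collapses to t4 * t1 * t2 * t3

t4 * t1 * t2 * t3


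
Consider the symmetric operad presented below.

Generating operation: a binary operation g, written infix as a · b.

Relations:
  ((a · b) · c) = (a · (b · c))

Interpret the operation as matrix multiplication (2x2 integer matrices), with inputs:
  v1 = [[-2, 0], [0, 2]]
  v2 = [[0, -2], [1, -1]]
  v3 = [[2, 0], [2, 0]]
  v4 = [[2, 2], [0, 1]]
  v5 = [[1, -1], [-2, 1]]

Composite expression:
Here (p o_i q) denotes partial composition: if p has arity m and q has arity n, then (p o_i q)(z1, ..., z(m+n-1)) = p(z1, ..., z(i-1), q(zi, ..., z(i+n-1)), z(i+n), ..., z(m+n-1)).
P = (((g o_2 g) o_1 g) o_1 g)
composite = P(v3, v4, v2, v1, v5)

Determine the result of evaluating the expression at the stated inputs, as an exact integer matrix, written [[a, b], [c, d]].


[[40, -16], [40, -16]]


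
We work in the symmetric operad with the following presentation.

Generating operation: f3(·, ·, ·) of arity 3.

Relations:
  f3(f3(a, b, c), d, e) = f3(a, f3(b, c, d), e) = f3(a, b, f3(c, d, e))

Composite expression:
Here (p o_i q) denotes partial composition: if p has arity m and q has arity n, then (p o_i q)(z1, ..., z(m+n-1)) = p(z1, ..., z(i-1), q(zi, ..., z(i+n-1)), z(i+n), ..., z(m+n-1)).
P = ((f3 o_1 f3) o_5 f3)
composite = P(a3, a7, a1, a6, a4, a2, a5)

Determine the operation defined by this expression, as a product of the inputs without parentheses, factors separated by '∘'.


a3 ∘ a7 ∘ a1 ∘ a6 ∘ a4 ∘ a2 ∘ a5

All parenthesizations of f3 agree; list the a-inputs left to right.
f3(a3, a7, a1) reduces to a3 ∘ a7 ∘ a1
f3(a4, a2, a5) reduces to a4 ∘ a2 ∘ a5
f3(f3(a3, a7, a1), a6, f3(a4, a2, a5)) reduces to a3 ∘ a7 ∘ a1 ∘ a6 ∘ a4 ∘ a2 ∘ a5


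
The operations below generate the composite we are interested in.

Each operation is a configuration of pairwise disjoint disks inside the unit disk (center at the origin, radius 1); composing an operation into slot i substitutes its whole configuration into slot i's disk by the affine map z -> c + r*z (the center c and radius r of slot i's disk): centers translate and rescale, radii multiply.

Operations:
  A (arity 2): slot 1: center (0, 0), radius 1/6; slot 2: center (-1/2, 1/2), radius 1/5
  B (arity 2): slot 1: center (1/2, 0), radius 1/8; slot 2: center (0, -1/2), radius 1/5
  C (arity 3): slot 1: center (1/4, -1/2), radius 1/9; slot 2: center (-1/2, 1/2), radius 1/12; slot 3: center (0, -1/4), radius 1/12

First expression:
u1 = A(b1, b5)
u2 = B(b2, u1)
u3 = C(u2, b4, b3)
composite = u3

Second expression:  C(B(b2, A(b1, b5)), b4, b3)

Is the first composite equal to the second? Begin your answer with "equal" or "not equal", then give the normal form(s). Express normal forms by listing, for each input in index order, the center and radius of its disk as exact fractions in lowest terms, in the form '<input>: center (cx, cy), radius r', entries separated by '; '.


equal; the common form is b1: center (1/4, -5/9), radius 1/270; b2: center (11/36, -1/2), radius 1/72; b3: center (0, -1/4), radius 1/12; b4: center (-1/2, 1/2), radius 1/12; b5: center (43/180, -49/90), radius 1/225

The first composite normalizes to b1: center (1/4, -5/9), radius 1/270; b2: center (11/36, -1/2), radius 1/72; b3: center (0, -1/4), radius 1/12; b4: center (-1/2, 1/2), radius 1/12; b5: center (43/180, -49/90), radius 1/225
The second composite normalizes to b1: center (1/4, -5/9), radius 1/270; b2: center (11/36, -1/2), radius 1/72; b3: center (0, -1/4), radius 1/12; b4: center (-1/2, 1/2), radius 1/12; b5: center (43/180, -49/90), radius 1/225
Identical normal forms: equal.


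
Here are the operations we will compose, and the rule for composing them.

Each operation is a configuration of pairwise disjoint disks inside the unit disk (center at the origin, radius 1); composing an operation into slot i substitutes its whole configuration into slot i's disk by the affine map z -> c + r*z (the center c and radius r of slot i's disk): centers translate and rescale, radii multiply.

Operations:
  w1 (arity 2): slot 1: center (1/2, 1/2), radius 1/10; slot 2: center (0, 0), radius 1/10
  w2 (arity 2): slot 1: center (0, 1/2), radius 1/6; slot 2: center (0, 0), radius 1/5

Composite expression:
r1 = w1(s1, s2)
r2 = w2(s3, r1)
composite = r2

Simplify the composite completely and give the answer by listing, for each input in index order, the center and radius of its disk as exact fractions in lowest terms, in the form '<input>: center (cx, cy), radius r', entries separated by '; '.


s1: center (1/10, 1/10), radius 1/50; s2: center (0, 0), radius 1/50; s3: center (0, 1/2), radius 1/6

Follow each s-input down from w2: c' goes to c + r*c', radius to r*r'.
for s3, the 1-step affine chain lands on center (0, 1/2), radius 1/6
for s1, the 2-step affine chain lands on center (1/10, 1/10), radius 1/50
for s2, the 2-step affine chain lands on center (0, 0), radius 1/50


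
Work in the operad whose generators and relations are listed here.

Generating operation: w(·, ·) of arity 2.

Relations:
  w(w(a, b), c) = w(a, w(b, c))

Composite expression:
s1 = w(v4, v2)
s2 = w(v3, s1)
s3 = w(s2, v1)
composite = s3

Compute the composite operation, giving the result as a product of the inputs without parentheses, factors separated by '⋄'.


Under associativity of w, the answer is the v's in reading order.
w(v4, v2) linearizes to v4 ⋄ v2
w(v3, w(v4, v2)) linearizes to v3 ⋄ v4 ⋄ v2
w(w(v3, w(v4, v2)), v1) linearizes to v3 ⋄ v4 ⋄ v2 ⋄ v1

v3 ⋄ v4 ⋄ v2 ⋄ v1


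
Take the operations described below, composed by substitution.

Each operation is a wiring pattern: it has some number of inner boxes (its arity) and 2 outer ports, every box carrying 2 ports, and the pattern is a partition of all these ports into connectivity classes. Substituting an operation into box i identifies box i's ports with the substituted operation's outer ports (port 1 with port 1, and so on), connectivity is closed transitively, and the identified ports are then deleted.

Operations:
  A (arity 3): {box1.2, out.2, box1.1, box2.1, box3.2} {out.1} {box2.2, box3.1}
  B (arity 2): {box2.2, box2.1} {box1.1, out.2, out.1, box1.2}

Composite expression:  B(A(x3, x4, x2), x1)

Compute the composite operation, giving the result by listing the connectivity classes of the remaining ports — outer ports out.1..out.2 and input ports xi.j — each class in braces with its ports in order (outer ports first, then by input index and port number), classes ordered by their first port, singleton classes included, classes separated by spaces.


{out.1, out.2, x2.2, x3.1, x3.2, x4.1} {x1.1, x1.2} {x2.1, x4.2}

Treat the ports identified at B as solder joints: merge, then drop.
through A, on inputs (x3, x4, x2): {out.1} {out.2, x2.2, x3.1, x3.2, x4.1} {x2.1, x4.2} (out.j = stage outer ports)
through B, on inputs (x3, x4, x2, x1): {out.1, out.2, x2.2, x3.1, x3.2, x4.1} {x1.1, x1.2} {x2.1, x4.2} (out.j = stage outer ports)


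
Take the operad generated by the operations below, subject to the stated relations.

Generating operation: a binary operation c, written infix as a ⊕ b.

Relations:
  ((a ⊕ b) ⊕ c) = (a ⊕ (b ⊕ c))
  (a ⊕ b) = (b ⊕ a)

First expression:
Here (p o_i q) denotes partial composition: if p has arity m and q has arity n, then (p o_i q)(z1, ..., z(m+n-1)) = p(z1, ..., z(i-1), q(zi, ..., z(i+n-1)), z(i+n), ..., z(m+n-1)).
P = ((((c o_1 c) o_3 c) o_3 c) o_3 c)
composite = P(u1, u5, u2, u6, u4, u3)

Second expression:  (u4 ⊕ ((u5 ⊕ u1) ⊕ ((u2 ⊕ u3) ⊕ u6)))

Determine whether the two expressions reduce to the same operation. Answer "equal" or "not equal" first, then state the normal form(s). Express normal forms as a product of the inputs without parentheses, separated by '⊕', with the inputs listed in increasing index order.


equal; both compose to u1 ⊕ u2 ⊕ u3 ⊕ u4 ⊕ u5 ⊕ u6

Reducing the first expression gives u1 ⊕ u2 ⊕ u3 ⊕ u4 ⊕ u5 ⊕ u6
Reducing the second expression gives u1 ⊕ u2 ⊕ u3 ⊕ u4 ⊕ u5 ⊕ u6
The forms coincide; equal.


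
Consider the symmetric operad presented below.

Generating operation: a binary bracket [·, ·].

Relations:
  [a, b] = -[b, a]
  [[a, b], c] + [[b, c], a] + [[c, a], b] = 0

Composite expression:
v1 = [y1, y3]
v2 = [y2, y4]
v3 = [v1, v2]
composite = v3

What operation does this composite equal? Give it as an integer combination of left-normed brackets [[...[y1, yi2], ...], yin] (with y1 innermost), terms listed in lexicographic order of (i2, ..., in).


[[[y1, y3], y2], y4] - [[[y1, y3], y4], y2]

In the tensor algebra, words opening y1 carry the y1-anchored form.
Composite bracket: [[y1, y3], [y2, y4]]
Under [a, b] = ab - ba we get 8 signed associative words (2^3 = 8).
Only words starting with y1 matter:
  y1y3y2y4 (sign +1) contributes +[[[y1, y3], y2], y4]
  y1y3y4y2 (sign -1) contributes -[[[y1, y3], y4], y2]


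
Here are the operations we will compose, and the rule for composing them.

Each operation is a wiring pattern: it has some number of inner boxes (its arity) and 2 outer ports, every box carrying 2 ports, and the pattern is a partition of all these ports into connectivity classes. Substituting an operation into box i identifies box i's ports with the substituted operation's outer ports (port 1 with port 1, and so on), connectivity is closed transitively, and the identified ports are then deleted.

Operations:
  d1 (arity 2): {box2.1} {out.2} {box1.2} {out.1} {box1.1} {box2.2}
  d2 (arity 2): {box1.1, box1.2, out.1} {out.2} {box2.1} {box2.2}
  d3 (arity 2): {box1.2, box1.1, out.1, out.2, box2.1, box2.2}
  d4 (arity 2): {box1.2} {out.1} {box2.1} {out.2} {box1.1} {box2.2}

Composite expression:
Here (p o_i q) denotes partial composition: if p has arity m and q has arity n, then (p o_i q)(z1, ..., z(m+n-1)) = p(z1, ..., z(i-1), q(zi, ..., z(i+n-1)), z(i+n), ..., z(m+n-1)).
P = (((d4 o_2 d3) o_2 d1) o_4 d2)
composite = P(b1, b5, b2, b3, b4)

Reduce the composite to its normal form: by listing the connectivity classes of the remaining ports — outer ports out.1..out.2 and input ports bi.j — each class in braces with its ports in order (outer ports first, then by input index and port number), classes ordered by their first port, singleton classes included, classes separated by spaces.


{out.1} {out.2} {b1.1} {b1.2} {b2.1} {b2.2} {b3.1, b3.2} {b4.1} {b4.2} {b5.1} {b5.2}

Substituting into d4 glues patterns; closure does the rest.
d1 over (b5, b2) gives {out.1} {out.2} {b2.1} {b2.2} {b5.1} {b5.2}, out.j being that stage's outer ports
d2 over (b3, b4) gives {out.1, b3.1, b3.2} {out.2} {b4.1} {b4.2}, out.j being that stage's outer ports
d3 over (b5, b2, b3, b4) gives {out.1, out.2, b3.1, b3.2} {b2.1} {b2.2} {b4.1} {b4.2} {b5.1} {b5.2}, out.j being that stage's outer ports
d4 over (b1, b5, b2, b3, b4) gives {out.1} {out.2} {b1.1} {b1.2} {b2.1} {b2.2} {b3.1, b3.2} {b4.1} {b4.2} {b5.1} {b5.2}, out.j being that stage's outer ports


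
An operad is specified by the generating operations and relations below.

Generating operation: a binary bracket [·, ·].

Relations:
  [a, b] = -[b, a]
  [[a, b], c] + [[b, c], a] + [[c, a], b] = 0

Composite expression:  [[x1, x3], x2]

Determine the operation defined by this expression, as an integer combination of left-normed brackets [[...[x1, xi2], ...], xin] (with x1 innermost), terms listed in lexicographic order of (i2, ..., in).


[[x1, x3], x2]


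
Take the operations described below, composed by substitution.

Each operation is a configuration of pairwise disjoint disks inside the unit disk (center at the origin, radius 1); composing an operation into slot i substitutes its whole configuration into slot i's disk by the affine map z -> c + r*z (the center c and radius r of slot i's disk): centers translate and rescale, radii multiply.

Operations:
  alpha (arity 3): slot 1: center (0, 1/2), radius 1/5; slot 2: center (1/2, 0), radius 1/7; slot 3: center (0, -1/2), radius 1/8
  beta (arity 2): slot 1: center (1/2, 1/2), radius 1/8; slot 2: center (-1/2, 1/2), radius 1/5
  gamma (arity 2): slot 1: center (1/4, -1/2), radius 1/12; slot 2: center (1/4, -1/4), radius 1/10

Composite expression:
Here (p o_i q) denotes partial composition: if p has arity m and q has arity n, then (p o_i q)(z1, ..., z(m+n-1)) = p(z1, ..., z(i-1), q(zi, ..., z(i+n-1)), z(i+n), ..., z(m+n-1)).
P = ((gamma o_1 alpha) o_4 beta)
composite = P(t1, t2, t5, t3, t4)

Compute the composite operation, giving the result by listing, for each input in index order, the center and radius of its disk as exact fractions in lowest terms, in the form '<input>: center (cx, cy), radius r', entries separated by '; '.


t1: center (1/4, -11/24), radius 1/60; t2: center (7/24, -1/2), radius 1/84; t3: center (3/10, -1/5), radius 1/80; t4: center (1/5, -1/5), radius 1/50; t5: center (1/4, -13/24), radius 1/96

Each t-disk chains the slot maps above it in gamma; radii multiply.
t1: after 2 affine steps, its disk has center (1/4, -11/24), radius 1/60
t2: after 2 affine steps, its disk has center (7/24, -1/2), radius 1/84
t5: after 2 affine steps, its disk has center (1/4, -13/24), radius 1/96
t3: after 2 affine steps, its disk has center (3/10, -1/5), radius 1/80
t4: after 2 affine steps, its disk has center (1/5, -1/5), radius 1/50


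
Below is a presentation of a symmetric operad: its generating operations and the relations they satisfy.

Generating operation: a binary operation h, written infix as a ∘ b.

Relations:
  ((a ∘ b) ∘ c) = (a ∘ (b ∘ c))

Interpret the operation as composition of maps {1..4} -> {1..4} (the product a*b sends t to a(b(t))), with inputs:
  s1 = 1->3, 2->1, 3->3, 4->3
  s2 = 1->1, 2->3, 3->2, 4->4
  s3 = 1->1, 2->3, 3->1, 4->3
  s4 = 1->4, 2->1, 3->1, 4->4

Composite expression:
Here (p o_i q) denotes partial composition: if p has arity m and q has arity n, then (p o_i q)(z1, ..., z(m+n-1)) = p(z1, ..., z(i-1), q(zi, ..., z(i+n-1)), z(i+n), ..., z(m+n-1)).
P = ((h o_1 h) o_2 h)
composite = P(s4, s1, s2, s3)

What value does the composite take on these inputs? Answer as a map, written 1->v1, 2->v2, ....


1->1, 2->4, 3->1, 4->4

(s1 ∘ s2) = 1->3, 2->3, 3->1, 4->3
(s4 ∘ (s1 ∘ s2)) = 1->1, 2->1, 3->4, 4->1
((s4 ∘ (s1 ∘ s2)) ∘ s3) = 1->1, 2->4, 3->1, 4->4


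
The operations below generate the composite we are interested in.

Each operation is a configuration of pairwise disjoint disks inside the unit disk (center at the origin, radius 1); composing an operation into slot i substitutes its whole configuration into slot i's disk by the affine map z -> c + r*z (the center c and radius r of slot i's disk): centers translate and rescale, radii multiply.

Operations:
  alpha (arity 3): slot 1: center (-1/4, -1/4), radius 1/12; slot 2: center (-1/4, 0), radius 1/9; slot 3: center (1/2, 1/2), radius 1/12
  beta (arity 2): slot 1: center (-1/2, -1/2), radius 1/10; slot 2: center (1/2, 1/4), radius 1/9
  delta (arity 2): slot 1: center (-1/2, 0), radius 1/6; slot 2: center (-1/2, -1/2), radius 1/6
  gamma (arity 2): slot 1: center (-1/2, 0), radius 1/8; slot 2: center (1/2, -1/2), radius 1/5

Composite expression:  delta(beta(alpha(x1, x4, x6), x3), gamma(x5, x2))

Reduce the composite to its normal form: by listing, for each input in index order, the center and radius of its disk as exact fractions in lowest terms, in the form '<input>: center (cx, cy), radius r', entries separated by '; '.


Below delta, radii multiply path by path; the x-disk centers shift.
x1 passes through 3 substitutions, ending at center (-47/80, -7/80), radius 1/720
x4 passes through 3 substitutions, ending at center (-47/80, -1/12), radius 1/540
x6 passes through 3 substitutions, ending at center (-23/40, -3/40), radius 1/720
x3 passes through 2 substitutions, ending at center (-5/12, 1/24), radius 1/54
x5 passes through 2 substitutions, ending at center (-7/12, -1/2), radius 1/48
x2 passes through 2 substitutions, ending at center (-5/12, -7/12), radius 1/30

x1: center (-47/80, -7/80), radius 1/720; x2: center (-5/12, -7/12), radius 1/30; x3: center (-5/12, 1/24), radius 1/54; x4: center (-47/80, -1/12), radius 1/540; x5: center (-7/12, -1/2), radius 1/48; x6: center (-23/40, -3/40), radius 1/720


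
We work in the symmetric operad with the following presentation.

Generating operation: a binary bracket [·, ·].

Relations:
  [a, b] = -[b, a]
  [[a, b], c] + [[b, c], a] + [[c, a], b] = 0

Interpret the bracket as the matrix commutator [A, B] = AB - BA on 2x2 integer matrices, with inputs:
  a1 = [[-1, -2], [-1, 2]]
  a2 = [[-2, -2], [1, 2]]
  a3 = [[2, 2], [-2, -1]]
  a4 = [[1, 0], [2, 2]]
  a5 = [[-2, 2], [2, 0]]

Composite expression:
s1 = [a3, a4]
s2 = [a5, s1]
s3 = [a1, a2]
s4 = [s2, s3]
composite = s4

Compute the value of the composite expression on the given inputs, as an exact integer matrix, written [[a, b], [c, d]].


[[-124, -112], [104, 124]]

[a3, a4] = [[4, 2], [-4, -4]]
[a5, [a3, a4]] = [[-12, -20], [8, 12]]
[a1, a2] = [[-4, -2], [7, 4]]
[[a5, [a3, a4]], [a1, a2]] = [[-124, -112], [104, 124]]


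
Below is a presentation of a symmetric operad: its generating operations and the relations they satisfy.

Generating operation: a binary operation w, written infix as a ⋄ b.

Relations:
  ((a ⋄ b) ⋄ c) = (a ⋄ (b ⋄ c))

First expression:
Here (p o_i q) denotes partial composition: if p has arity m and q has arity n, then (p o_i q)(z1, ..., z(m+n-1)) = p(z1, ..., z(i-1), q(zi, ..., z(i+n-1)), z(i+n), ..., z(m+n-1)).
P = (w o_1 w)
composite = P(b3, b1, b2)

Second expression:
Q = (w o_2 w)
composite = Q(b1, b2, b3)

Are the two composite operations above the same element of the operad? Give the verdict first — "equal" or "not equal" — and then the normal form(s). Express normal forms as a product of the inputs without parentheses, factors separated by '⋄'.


not equal; first: b3 ⋄ b1 ⋄ b2; second: b1 ⋄ b2 ⋄ b3


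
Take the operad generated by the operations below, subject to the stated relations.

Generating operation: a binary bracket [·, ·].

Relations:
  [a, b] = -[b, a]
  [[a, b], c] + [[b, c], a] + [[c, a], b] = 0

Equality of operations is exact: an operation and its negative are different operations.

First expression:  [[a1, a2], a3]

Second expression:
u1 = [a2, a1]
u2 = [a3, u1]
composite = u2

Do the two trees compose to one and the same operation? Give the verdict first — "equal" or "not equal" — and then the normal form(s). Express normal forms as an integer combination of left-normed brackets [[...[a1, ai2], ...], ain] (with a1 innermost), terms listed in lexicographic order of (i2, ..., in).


In normal form, the first expression is [[a1, a2], a3]
In normal form, the second expression is [[a1, a2], a3]
Same normal form: equal.

equal; the common form is [[a1, a2], a3]


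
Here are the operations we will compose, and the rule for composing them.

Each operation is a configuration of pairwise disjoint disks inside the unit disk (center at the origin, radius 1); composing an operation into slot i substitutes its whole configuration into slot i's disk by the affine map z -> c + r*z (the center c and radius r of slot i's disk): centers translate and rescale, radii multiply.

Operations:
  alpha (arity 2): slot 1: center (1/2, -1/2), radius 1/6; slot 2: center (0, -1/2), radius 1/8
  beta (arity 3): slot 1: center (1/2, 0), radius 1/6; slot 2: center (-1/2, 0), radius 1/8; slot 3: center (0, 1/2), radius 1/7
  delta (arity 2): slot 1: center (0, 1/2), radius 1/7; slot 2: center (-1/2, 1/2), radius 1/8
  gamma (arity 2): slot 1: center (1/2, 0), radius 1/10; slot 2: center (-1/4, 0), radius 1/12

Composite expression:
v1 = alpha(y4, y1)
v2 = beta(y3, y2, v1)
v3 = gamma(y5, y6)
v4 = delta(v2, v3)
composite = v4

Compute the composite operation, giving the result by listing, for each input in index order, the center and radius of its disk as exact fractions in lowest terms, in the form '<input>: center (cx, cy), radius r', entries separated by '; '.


y1: center (0, 55/98), radius 1/392; y2: center (-1/14, 1/2), radius 1/56; y3: center (1/14, 1/2), radius 1/42; y4: center (1/98, 55/98), radius 1/294; y5: center (-7/16, 1/2), radius 1/80; y6: center (-17/32, 1/2), radius 1/96

Below delta, radii multiply path by path; the y-disk centers shift.
y3 passes through 2 substitutions, ending at center (1/14, 1/2), radius 1/42
y2 passes through 2 substitutions, ending at center (-1/14, 1/2), radius 1/56
y4 passes through 3 substitutions, ending at center (1/98, 55/98), radius 1/294
y1 passes through 3 substitutions, ending at center (0, 55/98), radius 1/392
y5 passes through 2 substitutions, ending at center (-7/16, 1/2), radius 1/80
y6 passes through 2 substitutions, ending at center (-17/32, 1/2), radius 1/96


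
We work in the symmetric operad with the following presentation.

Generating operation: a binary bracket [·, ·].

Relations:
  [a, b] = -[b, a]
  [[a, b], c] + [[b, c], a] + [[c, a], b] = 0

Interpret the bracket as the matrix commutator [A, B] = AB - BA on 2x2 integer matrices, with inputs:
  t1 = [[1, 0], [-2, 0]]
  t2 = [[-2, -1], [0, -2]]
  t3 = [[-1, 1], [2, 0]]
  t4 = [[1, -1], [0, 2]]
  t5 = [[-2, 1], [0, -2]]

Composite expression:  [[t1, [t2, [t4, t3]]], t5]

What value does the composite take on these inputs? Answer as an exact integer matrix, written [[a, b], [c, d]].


[[-8, -16], [0, 8]]

[t4, t3] = [[-2, -2], [2, 2]]
[t2, [t4, t3]] = [[-2, -4], [0, 2]]
[t1, [t2, [t4, t3]]] = [[-8, -4], [8, 8]]
[[t1, [t2, [t4, t3]]], t5] = [[-8, -16], [0, 8]]


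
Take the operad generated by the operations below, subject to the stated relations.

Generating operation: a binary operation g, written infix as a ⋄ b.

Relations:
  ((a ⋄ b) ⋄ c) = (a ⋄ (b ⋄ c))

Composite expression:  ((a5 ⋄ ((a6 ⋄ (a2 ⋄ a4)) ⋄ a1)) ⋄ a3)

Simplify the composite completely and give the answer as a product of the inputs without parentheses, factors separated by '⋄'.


a5 ⋄ a6 ⋄ a2 ⋄ a4 ⋄ a1 ⋄ a3

The g-tree's shape is irrelevant; the a-reading-order decides.
(a2 ⋄ a4) linearizes to a2 ⋄ a4
(a6 ⋄ (a2 ⋄ a4)) linearizes to a6 ⋄ a2 ⋄ a4
((a6 ⋄ (a2 ⋄ a4)) ⋄ a1) linearizes to a6 ⋄ a2 ⋄ a4 ⋄ a1
(a5 ⋄ ((a6 ⋄ (a2 ⋄ a4)) ⋄ a1)) linearizes to a5 ⋄ a6 ⋄ a2 ⋄ a4 ⋄ a1
((a5 ⋄ ((a6 ⋄ (a2 ⋄ a4)) ⋄ a1)) ⋄ a3) linearizes to a5 ⋄ a6 ⋄ a2 ⋄ a4 ⋄ a1 ⋄ a3


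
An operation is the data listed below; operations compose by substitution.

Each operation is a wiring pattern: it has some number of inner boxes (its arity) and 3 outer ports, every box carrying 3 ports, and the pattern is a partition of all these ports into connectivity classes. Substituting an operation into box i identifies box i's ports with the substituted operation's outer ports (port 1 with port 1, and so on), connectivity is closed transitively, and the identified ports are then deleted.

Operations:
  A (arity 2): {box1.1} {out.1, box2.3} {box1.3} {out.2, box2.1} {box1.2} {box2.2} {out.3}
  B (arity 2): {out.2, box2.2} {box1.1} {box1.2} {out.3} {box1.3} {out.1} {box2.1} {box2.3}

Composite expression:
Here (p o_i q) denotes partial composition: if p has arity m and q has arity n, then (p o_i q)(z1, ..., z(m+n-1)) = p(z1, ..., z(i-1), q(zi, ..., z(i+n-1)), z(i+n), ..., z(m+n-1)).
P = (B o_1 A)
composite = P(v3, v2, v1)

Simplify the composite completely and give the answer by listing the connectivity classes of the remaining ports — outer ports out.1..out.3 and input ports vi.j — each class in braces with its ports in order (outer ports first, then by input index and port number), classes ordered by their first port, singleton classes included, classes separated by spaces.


Connectivity passes through glued B-boundaries; trace each wire chain.
through A, on inputs (v3, v2): {out.1, v2.3} {out.2, v2.1} {out.3} {v2.2} {v3.1} {v3.2} {v3.3} (out.j = stage outer ports)
through B, on inputs (v3, v2, v1): {out.1} {out.2, v1.2} {out.3} {v1.1} {v1.3} {v2.1} {v2.2} {v2.3} {v3.1} {v3.2} {v3.3} (out.j = stage outer ports)

{out.1} {out.2, v1.2} {out.3} {v1.1} {v1.3} {v2.1} {v2.2} {v2.3} {v3.1} {v3.2} {v3.3}


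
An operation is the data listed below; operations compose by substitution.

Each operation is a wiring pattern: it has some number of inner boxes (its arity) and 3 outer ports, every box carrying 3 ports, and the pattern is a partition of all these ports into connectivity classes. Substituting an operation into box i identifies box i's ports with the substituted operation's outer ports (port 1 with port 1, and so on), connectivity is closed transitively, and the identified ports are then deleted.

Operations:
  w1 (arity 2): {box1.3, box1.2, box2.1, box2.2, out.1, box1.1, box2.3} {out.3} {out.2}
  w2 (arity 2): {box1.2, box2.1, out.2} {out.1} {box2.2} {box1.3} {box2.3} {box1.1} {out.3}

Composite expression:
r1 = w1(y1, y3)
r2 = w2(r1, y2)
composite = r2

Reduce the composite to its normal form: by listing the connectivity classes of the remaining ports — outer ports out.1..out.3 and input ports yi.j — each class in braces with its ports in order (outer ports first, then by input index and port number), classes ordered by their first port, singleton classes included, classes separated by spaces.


Substituting into w2 glues patterns; closure does the rest.
w1 over (y1, y3) gives {out.1, y1.1, y1.2, y1.3, y3.1, y3.2, y3.3} {out.2} {out.3}, out.j being that stage's outer ports
w2 over (y1, y3, y2) gives {out.1} {out.2, y2.1} {out.3} {y1.1, y1.2, y1.3, y3.1, y3.2, y3.3} {y2.2} {y2.3}, out.j being that stage's outer ports

{out.1} {out.2, y2.1} {out.3} {y1.1, y1.2, y1.3, y3.1, y3.2, y3.3} {y2.2} {y2.3}
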